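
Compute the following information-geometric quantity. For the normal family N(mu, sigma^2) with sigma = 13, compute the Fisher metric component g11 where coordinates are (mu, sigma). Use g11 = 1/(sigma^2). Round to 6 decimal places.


For the 2-parameter normal family, the Fisher metric has:
  g11 = 1/sigma^2, g22 = 2/sigma^2.
sigma = 13, sigma^2 = 169.
g11 = 0.005917

0.005917


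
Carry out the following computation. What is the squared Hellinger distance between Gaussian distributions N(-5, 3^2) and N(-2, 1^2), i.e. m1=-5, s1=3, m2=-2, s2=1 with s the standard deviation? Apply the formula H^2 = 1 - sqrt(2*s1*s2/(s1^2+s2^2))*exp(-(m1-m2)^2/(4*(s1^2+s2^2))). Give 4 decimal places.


Squared Hellinger distance for Gaussians:
H^2 = 1 - sqrt(2*s1*s2/(s1^2+s2^2)) * exp(-(m1-m2)^2/(4*(s1^2+s2^2))).
s1^2 = 9, s2^2 = 1, s1^2+s2^2 = 10.
sqrt(2*3*1/(10)) = 0.774597.
(m1-m2)^2 = (-3)^2 = 9.
exp(-9/(4*10)) = exp(-0.225) = 0.798516.
H^2 = 1 - 0.774597*0.798516 = 0.3815

0.3815


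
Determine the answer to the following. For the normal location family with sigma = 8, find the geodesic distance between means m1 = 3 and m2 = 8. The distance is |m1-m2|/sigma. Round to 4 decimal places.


On the fixed-variance normal subfamily, geodesic distance = |m1-m2|/sigma.
|3 - 8| = 5.
sigma = 8.
d = 5/8 = 0.6250

0.6250


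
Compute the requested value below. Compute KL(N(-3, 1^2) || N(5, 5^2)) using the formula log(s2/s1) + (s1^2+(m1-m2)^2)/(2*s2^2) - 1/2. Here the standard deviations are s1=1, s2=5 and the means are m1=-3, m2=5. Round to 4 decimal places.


KL divergence between normal distributions:
KL = log(s2/s1) + (s1^2 + (m1-m2)^2)/(2*s2^2) - 1/2.
log(5/1) = 1.609438.
(1^2 + (-3-5)^2)/(2*5^2) = (1 + 64)/50 = 1.3.
KL = 1.609438 + 1.3 - 0.5 = 2.4094

2.4094


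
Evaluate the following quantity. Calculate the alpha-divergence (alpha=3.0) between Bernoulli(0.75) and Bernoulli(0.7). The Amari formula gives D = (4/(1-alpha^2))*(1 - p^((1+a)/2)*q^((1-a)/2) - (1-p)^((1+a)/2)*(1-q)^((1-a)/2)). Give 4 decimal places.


Amari alpha-divergence:
D = (4/(1-alpha^2))*(1 - p^((1+a)/2)*q^((1-a)/2) - (1-p)^((1+a)/2)*(1-q)^((1-a)/2)).
alpha = 3.0, p = 0.75, q = 0.7.
e1 = (1+alpha)/2 = 2.0, e2 = (1-alpha)/2 = -1.0.
t1 = p^e1 * q^e2 = 0.75^2.0 * 0.7^-1.0 = 0.803571.
t2 = (1-p)^e1 * (1-q)^e2 = 0.25^2.0 * 0.3^-1.0 = 0.208333.
4/(1-alpha^2) = -0.5.
D = -0.5*(1 - 0.803571 - 0.208333) = 0.0060

0.0060


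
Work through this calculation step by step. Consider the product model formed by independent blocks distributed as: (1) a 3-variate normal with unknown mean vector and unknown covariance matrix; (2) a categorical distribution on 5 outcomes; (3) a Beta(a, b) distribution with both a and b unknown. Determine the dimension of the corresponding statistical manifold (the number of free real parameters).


The dimension of a statistical manifold equals the number of free
(independent) real parameters of the model. For a product of independent
blocks the parameter counts add.
- 3-variate normal: 3 (mean) + 3*4/2 = 6 (symmetric covariance) = 9.
- categorical on 5 outcomes (probabilities sum to 1): 5-1 = 4.
- Beta (a, b): 2.
Total = 9 + 4 + 2 = 15.
Dimension = 15

15


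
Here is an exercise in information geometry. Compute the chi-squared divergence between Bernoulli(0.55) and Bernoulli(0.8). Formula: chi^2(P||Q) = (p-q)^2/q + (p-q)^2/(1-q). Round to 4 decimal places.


Chi-squared divergence between Bernoulli distributions:
chi^2 = (p-q)^2/q + (p-q)^2/(1-q).
p = 0.55, q = 0.8, p-q = -0.25.
(p-q)^2 = 0.0625.
term1 = 0.0625/0.8 = 0.078125.
term2 = 0.0625/0.2 = 0.3125.
chi^2 = 0.078125 + 0.3125 = 0.3906

0.3906


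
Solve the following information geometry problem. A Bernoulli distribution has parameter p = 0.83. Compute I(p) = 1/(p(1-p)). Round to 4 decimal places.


For Bernoulli(p), Fisher information is I(p) = 1/(p*(1-p)).
p = 0.83, 1-p = 0.17.
p*(1-p) = 0.1411.
I(p) = 1/0.1411 = 7.0872

7.0872


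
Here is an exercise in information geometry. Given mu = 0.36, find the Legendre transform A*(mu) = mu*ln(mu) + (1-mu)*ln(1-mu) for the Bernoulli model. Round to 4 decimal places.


Legendre transform for Bernoulli:
A*(mu) = mu*log(mu) + (1-mu)*log(1-mu).
mu = 0.36, 1-mu = 0.64.
mu*log(mu) = 0.36*log(0.36) = -0.367794.
(1-mu)*log(1-mu) = 0.64*log(0.64) = -0.285624.
A* = -0.367794 + -0.285624 = -0.6534

-0.6534


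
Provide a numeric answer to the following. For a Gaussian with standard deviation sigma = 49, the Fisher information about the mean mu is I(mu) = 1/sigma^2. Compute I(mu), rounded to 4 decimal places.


The Fisher information for the mean of a normal distribution is I(mu) = 1/sigma^2.
sigma = 49, so sigma^2 = 2401.
I(mu) = 1/2401 = 0.0004

0.0004


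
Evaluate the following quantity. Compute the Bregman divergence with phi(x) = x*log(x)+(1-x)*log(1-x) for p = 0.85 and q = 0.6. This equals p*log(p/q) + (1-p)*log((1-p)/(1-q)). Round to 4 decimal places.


Bregman divergence with negative entropy generator:
D = p*log(p/q) + (1-p)*log((1-p)/(1-q)).
p = 0.85, q = 0.6.
p*log(p/q) = 0.85*log(0.85/0.6) = 0.296061.
(1-p)*log((1-p)/(1-q)) = 0.15*log(0.15/0.4) = -0.147124.
D = 0.296061 + -0.147124 = 0.1489

0.1489


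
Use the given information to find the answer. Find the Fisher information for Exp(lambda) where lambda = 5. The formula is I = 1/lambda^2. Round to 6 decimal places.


Fisher information for exponential: I(lambda) = 1/lambda^2.
lambda = 5, lambda^2 = 25.
I = 1/25 = 0.040000

0.040000


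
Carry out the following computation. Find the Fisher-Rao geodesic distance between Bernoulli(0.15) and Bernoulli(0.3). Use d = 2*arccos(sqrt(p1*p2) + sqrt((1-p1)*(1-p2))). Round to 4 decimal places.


Geodesic distance on Bernoulli manifold:
d(p1,p2) = 2*arccos(sqrt(p1*p2) + sqrt((1-p1)*(1-p2))).
sqrt(p1*p2) = sqrt(0.15*0.3) = 0.212132.
sqrt((1-p1)*(1-p2)) = sqrt(0.85*0.7) = 0.771362.
arg = 0.212132 + 0.771362 = 0.983494.
d = 2*arccos(0.983494) = 0.3639

0.3639


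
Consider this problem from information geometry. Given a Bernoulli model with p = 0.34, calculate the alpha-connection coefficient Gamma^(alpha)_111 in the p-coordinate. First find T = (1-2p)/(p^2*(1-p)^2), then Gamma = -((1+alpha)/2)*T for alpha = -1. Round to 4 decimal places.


Skewness (Amari-Chentsov) tensor: T = (1-2p)/(p^2*(1-p)^2).
p = 0.34, 1-2p = 0.32, p^2 = 0.1156, (1-p)^2 = 0.4356.
T = 0.32/(0.1156 * 0.4356) = 6.354835.
In the p-coordinate, Gamma^(alpha) = Gamma^(0) - (alpha/2)*T with Gamma^(0) = (1/2)*g'(p) = -T/2,
so Gamma^(alpha) = -((1+alpha)/2)*T.
alpha = -1, -(1+alpha)/2 = 0.0.
Gamma = 0.0 * 6.354835 = 0.0000

0.0000


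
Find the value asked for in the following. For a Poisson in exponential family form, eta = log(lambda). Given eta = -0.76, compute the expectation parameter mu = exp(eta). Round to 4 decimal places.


Expectation parameter for Poisson exponential family:
mu = exp(eta).
eta = -0.76.
mu = exp(-0.76) = 0.4677

0.4677


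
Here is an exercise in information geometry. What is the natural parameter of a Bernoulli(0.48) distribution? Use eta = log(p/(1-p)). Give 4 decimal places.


Natural parameter for Bernoulli: eta = log(p/(1-p)).
p = 0.48, 1-p = 0.52.
p/(1-p) = 0.923077.
eta = log(0.923077) = -0.0800

-0.0800


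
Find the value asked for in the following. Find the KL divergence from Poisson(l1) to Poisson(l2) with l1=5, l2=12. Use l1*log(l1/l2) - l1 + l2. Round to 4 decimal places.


KL divergence for Poisson:
KL = l1*log(l1/l2) - l1 + l2.
l1 = 5, l2 = 12.
log(5/12) = -0.875469.
l1*log(l1/l2) = 5 * -0.875469 = -4.377344.
KL = -4.377344 - 5 + 12 = 2.6227

2.6227


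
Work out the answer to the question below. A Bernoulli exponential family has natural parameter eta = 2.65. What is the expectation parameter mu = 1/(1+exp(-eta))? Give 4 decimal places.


Dual coordinate (expectation parameter) for Bernoulli:
mu = 1/(1+exp(-eta)).
eta = 2.65.
exp(-eta) = exp(-2.65) = 0.070651.
mu = 1/(1+0.070651) = 0.9340

0.9340


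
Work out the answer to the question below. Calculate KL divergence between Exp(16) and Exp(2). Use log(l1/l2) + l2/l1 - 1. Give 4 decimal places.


KL divergence for exponential family:
KL = log(l1/l2) + l2/l1 - 1.
log(16/2) = 2.079442.
2/16 = 0.125.
KL = 2.079442 + 0.125 - 1 = 1.2044

1.2044


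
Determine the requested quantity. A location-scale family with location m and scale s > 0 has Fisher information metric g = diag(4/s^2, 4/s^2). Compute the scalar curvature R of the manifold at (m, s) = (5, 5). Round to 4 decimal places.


The metric has the form g = (A dm^2 + B ds^2)/s^2 with A = 4, B = 4.
Substitute u = sqrt(A/B)*m: g = B*(du^2 + ds^2)/s^2, i.e. B times the
Poincare upper half-plane metric, which has constant Gaussian curvature -1.
Scaling a 2D metric by a constant c divides the Gaussian curvature by c,
so K = -1/B = -1/(4) = -0.2500 everywhere (the point (m, s) = (5, 5) is irrelevant:
the curvature is constant).
Scalar curvature in dimension 2: R = 2K = -2/(4) = -0.5000.

-0.5000


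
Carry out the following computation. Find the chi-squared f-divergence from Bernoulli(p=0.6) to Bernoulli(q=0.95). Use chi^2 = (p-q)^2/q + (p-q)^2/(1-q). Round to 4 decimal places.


Chi-squared divergence between Bernoulli distributions:
chi^2 = (p-q)^2/q + (p-q)^2/(1-q).
p = 0.6, q = 0.95, p-q = -0.35.
(p-q)^2 = 0.1225.
term1 = 0.1225/0.95 = 0.128947.
term2 = 0.1225/0.05 = 2.45.
chi^2 = 0.128947 + 2.45 = 2.5789

2.5789


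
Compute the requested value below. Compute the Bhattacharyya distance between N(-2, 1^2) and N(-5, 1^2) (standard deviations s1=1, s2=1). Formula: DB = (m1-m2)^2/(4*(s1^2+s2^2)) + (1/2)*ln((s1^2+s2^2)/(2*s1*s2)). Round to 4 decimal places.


Bhattacharyya distance between two Gaussians:
DB = (m1-m2)^2/(4*(s1^2+s2^2)) + (1/2)*ln((s1^2+s2^2)/(2*s1*s2)).
(m1-m2)^2 = (3)^2 = 9.
s1^2+s2^2 = 1 + 1 = 2.
term1 = 9/8 = 1.125.
term2 = 0.5*ln(2/2.0) = 0.0.
DB = 1.125 + 0.0 = 1.1250

1.1250


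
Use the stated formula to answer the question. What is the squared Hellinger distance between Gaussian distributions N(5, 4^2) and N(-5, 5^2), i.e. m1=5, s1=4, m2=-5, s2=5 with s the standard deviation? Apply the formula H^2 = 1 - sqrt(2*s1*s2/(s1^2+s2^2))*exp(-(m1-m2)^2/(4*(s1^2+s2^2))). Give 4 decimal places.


Squared Hellinger distance for Gaussians:
H^2 = 1 - sqrt(2*s1*s2/(s1^2+s2^2)) * exp(-(m1-m2)^2/(4*(s1^2+s2^2))).
s1^2 = 16, s2^2 = 25, s1^2+s2^2 = 41.
sqrt(2*4*5/(41)) = 0.98773.
(m1-m2)^2 = (10)^2 = 100.
exp(-100/(4*41)) = exp(-0.609756) = 0.543483.
H^2 = 1 - 0.98773*0.543483 = 0.4632

0.4632


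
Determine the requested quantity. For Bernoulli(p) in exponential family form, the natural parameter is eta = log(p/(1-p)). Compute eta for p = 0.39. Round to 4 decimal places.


Natural parameter for Bernoulli: eta = log(p/(1-p)).
p = 0.39, 1-p = 0.61.
p/(1-p) = 0.639344.
eta = log(0.639344) = -0.4473

-0.4473


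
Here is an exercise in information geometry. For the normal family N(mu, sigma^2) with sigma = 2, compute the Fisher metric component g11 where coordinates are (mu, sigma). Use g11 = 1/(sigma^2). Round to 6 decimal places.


For the 2-parameter normal family, the Fisher metric has:
  g11 = 1/sigma^2, g22 = 2/sigma^2.
sigma = 2, sigma^2 = 4.
g11 = 0.250000

0.250000


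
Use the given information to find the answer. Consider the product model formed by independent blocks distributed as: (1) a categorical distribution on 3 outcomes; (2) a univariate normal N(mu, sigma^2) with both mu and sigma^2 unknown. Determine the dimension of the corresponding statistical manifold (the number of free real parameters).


The dimension of a statistical manifold equals the number of free
(independent) real parameters of the model. For a product of independent
blocks the parameter counts add.
- categorical on 3 outcomes (probabilities sum to 1): 3-1 = 2.
- normal (mu, sigma^2): 2.
Total = 2 + 2 = 4.
Dimension = 4

4


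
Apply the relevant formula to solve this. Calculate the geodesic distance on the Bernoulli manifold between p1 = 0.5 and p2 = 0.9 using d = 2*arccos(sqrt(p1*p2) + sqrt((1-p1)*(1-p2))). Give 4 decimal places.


Geodesic distance on Bernoulli manifold:
d(p1,p2) = 2*arccos(sqrt(p1*p2) + sqrt((1-p1)*(1-p2))).
sqrt(p1*p2) = sqrt(0.5*0.9) = 0.67082.
sqrt((1-p1)*(1-p2)) = sqrt(0.5*0.1) = 0.223607.
arg = 0.67082 + 0.223607 = 0.894427.
d = 2*arccos(0.894427) = 0.9273

0.9273


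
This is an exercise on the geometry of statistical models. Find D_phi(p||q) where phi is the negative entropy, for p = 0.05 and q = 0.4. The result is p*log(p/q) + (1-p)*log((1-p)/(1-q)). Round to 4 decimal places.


Bregman divergence with negative entropy generator:
D = p*log(p/q) + (1-p)*log((1-p)/(1-q)).
p = 0.05, q = 0.4.
p*log(p/q) = 0.05*log(0.05/0.4) = -0.103972.
(1-p)*log((1-p)/(1-q)) = 0.95*log(0.95/0.6) = 0.436556.
D = -0.103972 + 0.436556 = 0.3326

0.3326


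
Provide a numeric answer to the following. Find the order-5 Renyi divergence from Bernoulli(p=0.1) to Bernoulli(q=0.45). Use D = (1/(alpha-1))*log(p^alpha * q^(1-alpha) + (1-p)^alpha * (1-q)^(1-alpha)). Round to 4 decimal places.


Renyi divergence of order alpha between Bernoulli distributions:
D = (1/(alpha-1))*log(p^alpha * q^(1-alpha) + (1-p)^alpha * (1-q)^(1-alpha)).
alpha = 5, p = 0.1, q = 0.45.
p^alpha * q^(1-alpha) = 0.1^5 * 0.45^-4 = 0.000244.
(1-p)^alpha * (1-q)^(1-alpha) = 0.9^5 * 0.55^-4 = 6.453002.
sum = 0.000244 + 6.453002 = 6.453246.
D = (1/4)*log(6.453246) = 0.4661

0.4661


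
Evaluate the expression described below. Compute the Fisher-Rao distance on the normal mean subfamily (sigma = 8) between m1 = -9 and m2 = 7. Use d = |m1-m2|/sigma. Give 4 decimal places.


On the fixed-variance normal subfamily, geodesic distance = |m1-m2|/sigma.
|-9 - 7| = 16.
sigma = 8.
d = 16/8 = 2.0000

2.0000


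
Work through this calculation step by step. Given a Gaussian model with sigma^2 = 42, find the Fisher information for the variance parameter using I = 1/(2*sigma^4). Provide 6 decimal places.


Fisher information for variance: I(sigma^2) = 1/(2*sigma^4).
sigma^2 = 42, so sigma^4 = 1764.
I = 1/(2*1764) = 1/3528 = 0.000283

0.000283


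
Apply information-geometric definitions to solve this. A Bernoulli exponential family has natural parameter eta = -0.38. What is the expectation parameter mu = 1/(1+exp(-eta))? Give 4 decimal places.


Dual coordinate (expectation parameter) for Bernoulli:
mu = 1/(1+exp(-eta)).
eta = -0.38.
exp(-eta) = exp(0.38) = 1.462285.
mu = 1/(1+1.462285) = 0.4061

0.4061


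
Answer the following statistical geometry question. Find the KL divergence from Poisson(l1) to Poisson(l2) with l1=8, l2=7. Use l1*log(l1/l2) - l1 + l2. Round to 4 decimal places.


KL divergence for Poisson:
KL = l1*log(l1/l2) - l1 + l2.
l1 = 8, l2 = 7.
log(8/7) = 0.133531.
l1*log(l1/l2) = 8 * 0.133531 = 1.068251.
KL = 1.068251 - 8 + 7 = 0.0683

0.0683


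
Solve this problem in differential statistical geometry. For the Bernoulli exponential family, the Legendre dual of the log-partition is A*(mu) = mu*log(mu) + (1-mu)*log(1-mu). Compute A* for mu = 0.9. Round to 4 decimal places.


Legendre transform for Bernoulli:
A*(mu) = mu*log(mu) + (1-mu)*log(1-mu).
mu = 0.9, 1-mu = 0.1.
mu*log(mu) = 0.9*log(0.9) = -0.094824.
(1-mu)*log(1-mu) = 0.1*log(0.1) = -0.230259.
A* = -0.094824 + -0.230259 = -0.3251

-0.3251


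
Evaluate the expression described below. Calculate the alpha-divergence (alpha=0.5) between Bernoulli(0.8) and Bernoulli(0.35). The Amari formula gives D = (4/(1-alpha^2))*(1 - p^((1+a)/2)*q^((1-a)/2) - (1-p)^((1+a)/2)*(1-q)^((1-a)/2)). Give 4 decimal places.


Amari alpha-divergence:
D = (4/(1-alpha^2))*(1 - p^((1+a)/2)*q^((1-a)/2) - (1-p)^((1+a)/2)*(1-q)^((1-a)/2)).
alpha = 0.5, p = 0.8, q = 0.35.
e1 = (1+alpha)/2 = 0.75, e2 = (1-alpha)/2 = 0.25.
t1 = p^e1 * q^e2 = 0.8^0.75 * 0.35^0.25 = 0.650631.
t2 = (1-p)^e1 * (1-q)^e2 = 0.2^0.75 * 0.65^0.25 = 0.268535.
4/(1-alpha^2) = 5.333333.
D = 5.333333*(1 - 0.650631 - 0.268535) = 0.4311

0.4311


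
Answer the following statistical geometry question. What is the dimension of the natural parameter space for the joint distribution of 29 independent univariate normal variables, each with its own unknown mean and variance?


Exponential family dimension calculation:
Each univariate normal has two natural parameters (mu/sigma^2 and -1/(2 sigma^2)).
With 29 independent components, dim = 2 * 29 = 58.

58


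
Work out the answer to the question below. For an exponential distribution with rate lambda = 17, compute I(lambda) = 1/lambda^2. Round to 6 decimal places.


Fisher information for exponential: I(lambda) = 1/lambda^2.
lambda = 17, lambda^2 = 289.
I = 1/289 = 0.003460

0.003460


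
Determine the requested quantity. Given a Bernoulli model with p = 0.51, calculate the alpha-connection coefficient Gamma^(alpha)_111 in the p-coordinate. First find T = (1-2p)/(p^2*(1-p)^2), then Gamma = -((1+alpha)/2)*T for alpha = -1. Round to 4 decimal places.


Skewness (Amari-Chentsov) tensor: T = (1-2p)/(p^2*(1-p)^2).
p = 0.51, 1-2p = -0.02, p^2 = 0.2601, (1-p)^2 = 0.2401.
T = -0.02/(0.2601 * 0.2401) = -0.320256.
In the p-coordinate, Gamma^(alpha) = Gamma^(0) - (alpha/2)*T with Gamma^(0) = (1/2)*g'(p) = -T/2,
so Gamma^(alpha) = -((1+alpha)/2)*T.
alpha = -1, -(1+alpha)/2 = 0.0.
Gamma = 0.0 * -0.320256 = 0.0000

0.0000


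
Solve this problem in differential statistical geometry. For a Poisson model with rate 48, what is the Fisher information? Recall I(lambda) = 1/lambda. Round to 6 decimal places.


Fisher information for Poisson: I(lambda) = 1/lambda.
lambda = 48.
I(lambda) = 1/48 = 0.020833

0.020833


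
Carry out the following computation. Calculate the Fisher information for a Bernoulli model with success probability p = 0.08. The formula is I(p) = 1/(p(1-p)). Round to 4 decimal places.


For Bernoulli(p), Fisher information is I(p) = 1/(p*(1-p)).
p = 0.08, 1-p = 0.92.
p*(1-p) = 0.0736.
I(p) = 1/0.0736 = 13.5870

13.5870


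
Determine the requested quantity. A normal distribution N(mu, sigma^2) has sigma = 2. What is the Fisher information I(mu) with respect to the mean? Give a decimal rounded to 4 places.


The Fisher information for the mean of a normal distribution is I(mu) = 1/sigma^2.
sigma = 2, so sigma^2 = 4.
I(mu) = 1/4 = 0.2500

0.2500


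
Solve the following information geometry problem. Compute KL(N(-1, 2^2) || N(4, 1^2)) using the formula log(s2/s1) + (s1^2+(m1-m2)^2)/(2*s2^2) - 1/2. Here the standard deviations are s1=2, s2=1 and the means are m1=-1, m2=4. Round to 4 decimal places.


KL divergence between normal distributions:
KL = log(s2/s1) + (s1^2 + (m1-m2)^2)/(2*s2^2) - 1/2.
log(1/2) = -0.693147.
(2^2 + (-1-4)^2)/(2*1^2) = (4 + 25)/2 = 14.5.
KL = -0.693147 + 14.5 - 0.5 = 13.3069

13.3069


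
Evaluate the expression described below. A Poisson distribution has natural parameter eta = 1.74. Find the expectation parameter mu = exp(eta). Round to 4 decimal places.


Expectation parameter for Poisson exponential family:
mu = exp(eta).
eta = 1.74.
mu = exp(1.74) = 5.6973

5.6973


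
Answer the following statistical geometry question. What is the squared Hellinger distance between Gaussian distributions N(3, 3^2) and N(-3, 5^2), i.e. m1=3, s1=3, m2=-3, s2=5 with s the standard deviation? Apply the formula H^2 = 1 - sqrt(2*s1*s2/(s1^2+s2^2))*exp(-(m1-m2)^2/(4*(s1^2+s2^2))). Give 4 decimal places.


Squared Hellinger distance for Gaussians:
H^2 = 1 - sqrt(2*s1*s2/(s1^2+s2^2)) * exp(-(m1-m2)^2/(4*(s1^2+s2^2))).
s1^2 = 9, s2^2 = 25, s1^2+s2^2 = 34.
sqrt(2*3*5/(34)) = 0.939336.
(m1-m2)^2 = (6)^2 = 36.
exp(-36/(4*34)) = exp(-0.264706) = 0.767432.
H^2 = 1 - 0.939336*0.767432 = 0.2791

0.2791


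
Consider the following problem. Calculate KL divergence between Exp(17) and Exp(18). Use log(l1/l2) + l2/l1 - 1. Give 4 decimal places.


KL divergence for exponential family:
KL = log(l1/l2) + l2/l1 - 1.
log(17/18) = -0.057158.
18/17 = 1.058824.
KL = -0.057158 + 1.058824 - 1 = 0.0017

0.0017


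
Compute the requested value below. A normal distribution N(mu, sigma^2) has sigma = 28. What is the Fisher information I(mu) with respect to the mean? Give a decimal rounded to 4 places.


The Fisher information for the mean of a normal distribution is I(mu) = 1/sigma^2.
sigma = 28, so sigma^2 = 784.
I(mu) = 1/784 = 0.0013

0.0013


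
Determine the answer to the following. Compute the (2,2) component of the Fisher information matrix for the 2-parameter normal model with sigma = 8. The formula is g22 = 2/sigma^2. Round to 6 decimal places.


For the 2-parameter normal family, the Fisher metric has:
  g11 = 1/sigma^2, g22 = 2/sigma^2.
sigma = 8, sigma^2 = 64.
g22 = 0.031250

0.031250


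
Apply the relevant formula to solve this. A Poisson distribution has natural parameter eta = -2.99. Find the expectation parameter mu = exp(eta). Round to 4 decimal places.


Expectation parameter for Poisson exponential family:
mu = exp(eta).
eta = -2.99.
mu = exp(-2.99) = 0.0503

0.0503


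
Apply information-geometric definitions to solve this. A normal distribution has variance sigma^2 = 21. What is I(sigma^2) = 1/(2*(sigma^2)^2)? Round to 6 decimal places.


Fisher information for variance: I(sigma^2) = 1/(2*sigma^4).
sigma^2 = 21, so sigma^4 = 441.
I = 1/(2*441) = 1/882 = 0.001134

0.001134


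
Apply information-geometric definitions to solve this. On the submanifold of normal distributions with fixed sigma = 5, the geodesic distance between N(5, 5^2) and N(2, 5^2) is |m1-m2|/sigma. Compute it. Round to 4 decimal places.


On the fixed-variance normal subfamily, geodesic distance = |m1-m2|/sigma.
|5 - 2| = 3.
sigma = 5.
d = 3/5 = 0.6000

0.6000


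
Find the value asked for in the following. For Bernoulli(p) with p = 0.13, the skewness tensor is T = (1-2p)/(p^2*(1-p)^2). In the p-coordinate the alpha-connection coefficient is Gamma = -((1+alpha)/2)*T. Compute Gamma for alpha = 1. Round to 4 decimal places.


Skewness (Amari-Chentsov) tensor: T = (1-2p)/(p^2*(1-p)^2).
p = 0.13, 1-2p = 0.74, p^2 = 0.0169, (1-p)^2 = 0.7569.
T = 0.74/(0.0169 * 0.7569) = 57.850419.
In the p-coordinate, Gamma^(alpha) = Gamma^(0) - (alpha/2)*T with Gamma^(0) = (1/2)*g'(p) = -T/2,
so Gamma^(alpha) = -((1+alpha)/2)*T.
alpha = 1, -(1+alpha)/2 = -1.0.
Gamma = -1.0 * 57.850419 = -57.8504

-57.8504


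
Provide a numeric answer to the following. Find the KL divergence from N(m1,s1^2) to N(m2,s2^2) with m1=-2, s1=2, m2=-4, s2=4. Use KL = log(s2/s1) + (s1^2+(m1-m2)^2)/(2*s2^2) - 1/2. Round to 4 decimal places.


KL divergence between normal distributions:
KL = log(s2/s1) + (s1^2 + (m1-m2)^2)/(2*s2^2) - 1/2.
log(4/2) = 0.693147.
(2^2 + (-2--4)^2)/(2*4^2) = (4 + 4)/32 = 0.25.
KL = 0.693147 + 0.25 - 0.5 = 0.4431

0.4431


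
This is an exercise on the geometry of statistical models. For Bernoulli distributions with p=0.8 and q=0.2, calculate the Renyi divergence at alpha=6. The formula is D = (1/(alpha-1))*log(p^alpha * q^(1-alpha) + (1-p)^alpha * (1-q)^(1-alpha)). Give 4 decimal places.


Renyi divergence of order alpha between Bernoulli distributions:
D = (1/(alpha-1))*log(p^alpha * q^(1-alpha) + (1-p)^alpha * (1-q)^(1-alpha)).
alpha = 6, p = 0.8, q = 0.2.
p^alpha * q^(1-alpha) = 0.8^6 * 0.2^-5 = 819.2.
(1-p)^alpha * (1-q)^(1-alpha) = 0.2^6 * 0.8^-5 = 0.000195.
sum = 819.2 + 0.000195 = 819.200195.
D = (1/5)*log(819.200195) = 1.3417

1.3417


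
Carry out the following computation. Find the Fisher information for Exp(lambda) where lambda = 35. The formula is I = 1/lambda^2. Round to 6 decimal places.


Fisher information for exponential: I(lambda) = 1/lambda^2.
lambda = 35, lambda^2 = 1225.
I = 1/1225 = 0.000816

0.000816


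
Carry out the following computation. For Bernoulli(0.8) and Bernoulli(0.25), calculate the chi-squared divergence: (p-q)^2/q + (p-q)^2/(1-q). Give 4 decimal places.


Chi-squared divergence between Bernoulli distributions:
chi^2 = (p-q)^2/q + (p-q)^2/(1-q).
p = 0.8, q = 0.25, p-q = 0.55.
(p-q)^2 = 0.3025.
term1 = 0.3025/0.25 = 1.21.
term2 = 0.3025/0.75 = 0.403333.
chi^2 = 1.21 + 0.403333 = 1.6133

1.6133


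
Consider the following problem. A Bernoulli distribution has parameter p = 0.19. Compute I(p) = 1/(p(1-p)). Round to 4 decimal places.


For Bernoulli(p), Fisher information is I(p) = 1/(p*(1-p)).
p = 0.19, 1-p = 0.81.
p*(1-p) = 0.1539.
I(p) = 1/0.1539 = 6.4977

6.4977


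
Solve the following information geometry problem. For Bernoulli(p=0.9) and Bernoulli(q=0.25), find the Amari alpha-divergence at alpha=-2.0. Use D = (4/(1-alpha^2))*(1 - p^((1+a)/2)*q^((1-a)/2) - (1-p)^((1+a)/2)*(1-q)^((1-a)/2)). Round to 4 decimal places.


Amari alpha-divergence:
D = (4/(1-alpha^2))*(1 - p^((1+a)/2)*q^((1-a)/2) - (1-p)^((1+a)/2)*(1-q)^((1-a)/2)).
alpha = -2.0, p = 0.9, q = 0.25.
e1 = (1+alpha)/2 = -0.5, e2 = (1-alpha)/2 = 1.5.
t1 = p^e1 * q^e2 = 0.9^-0.5 * 0.25^1.5 = 0.131762.
t2 = (1-p)^e1 * (1-q)^e2 = 0.1^-0.5 * 0.75^1.5 = 2.05396.
4/(1-alpha^2) = -1.333333.
D = -1.333333*(1 - 0.131762 - 2.05396) = 1.5810

1.5810


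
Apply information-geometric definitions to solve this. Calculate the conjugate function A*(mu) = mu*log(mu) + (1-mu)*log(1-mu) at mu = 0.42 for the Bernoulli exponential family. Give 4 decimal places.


Legendre transform for Bernoulli:
A*(mu) = mu*log(mu) + (1-mu)*log(1-mu).
mu = 0.42, 1-mu = 0.58.
mu*log(mu) = 0.42*log(0.42) = -0.36435.
(1-mu)*log(1-mu) = 0.58*log(0.58) = -0.315942.
A* = -0.36435 + -0.315942 = -0.6803

-0.6803


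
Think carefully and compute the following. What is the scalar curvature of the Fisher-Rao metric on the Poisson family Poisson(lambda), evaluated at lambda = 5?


This family has a single free parameter, so its statistical manifold
is 1-dimensional. The Riemann curvature tensor of any 1-dimensional
Riemannian manifold vanishes identically, so R = 0.

0


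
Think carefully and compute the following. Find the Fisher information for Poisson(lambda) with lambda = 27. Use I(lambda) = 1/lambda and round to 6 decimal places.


Fisher information for Poisson: I(lambda) = 1/lambda.
lambda = 27.
I(lambda) = 1/27 = 0.037037

0.037037


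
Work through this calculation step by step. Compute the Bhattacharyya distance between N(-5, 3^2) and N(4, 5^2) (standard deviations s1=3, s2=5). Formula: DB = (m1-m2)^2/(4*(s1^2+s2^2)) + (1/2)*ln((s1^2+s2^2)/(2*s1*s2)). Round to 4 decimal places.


Bhattacharyya distance between two Gaussians:
DB = (m1-m2)^2/(4*(s1^2+s2^2)) + (1/2)*ln((s1^2+s2^2)/(2*s1*s2)).
(m1-m2)^2 = (-9)^2 = 81.
s1^2+s2^2 = 9 + 25 = 34.
term1 = 81/136 = 0.595588.
term2 = 0.5*ln(34/30.0) = 0.062582.
DB = 0.595588 + 0.062582 = 0.6582

0.6582


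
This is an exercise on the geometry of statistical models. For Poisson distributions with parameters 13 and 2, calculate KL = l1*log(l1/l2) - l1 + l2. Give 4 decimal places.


KL divergence for Poisson:
KL = l1*log(l1/l2) - l1 + l2.
l1 = 13, l2 = 2.
log(13/2) = 1.871802.
l1*log(l1/l2) = 13 * 1.871802 = 24.333428.
KL = 24.333428 - 13 + 2 = 13.3334

13.3334


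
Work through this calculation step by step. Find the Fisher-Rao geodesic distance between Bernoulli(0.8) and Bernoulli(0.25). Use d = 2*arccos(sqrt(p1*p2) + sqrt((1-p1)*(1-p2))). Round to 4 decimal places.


Geodesic distance on Bernoulli manifold:
d(p1,p2) = 2*arccos(sqrt(p1*p2) + sqrt((1-p1)*(1-p2))).
sqrt(p1*p2) = sqrt(0.8*0.25) = 0.447214.
sqrt((1-p1)*(1-p2)) = sqrt(0.2*0.75) = 0.387298.
arg = 0.447214 + 0.387298 = 0.834512.
d = 2*arccos(0.834512) = 1.1671

1.1671


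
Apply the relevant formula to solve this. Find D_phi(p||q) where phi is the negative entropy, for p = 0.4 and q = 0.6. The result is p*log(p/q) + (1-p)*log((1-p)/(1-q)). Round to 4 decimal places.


Bregman divergence with negative entropy generator:
D = p*log(p/q) + (1-p)*log((1-p)/(1-q)).
p = 0.4, q = 0.6.
p*log(p/q) = 0.4*log(0.4/0.6) = -0.162186.
(1-p)*log((1-p)/(1-q)) = 0.6*log(0.6/0.4) = 0.243279.
D = -0.162186 + 0.243279 = 0.0811

0.0811


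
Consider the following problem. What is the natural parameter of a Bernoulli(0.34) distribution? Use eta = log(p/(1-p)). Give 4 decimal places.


Natural parameter for Bernoulli: eta = log(p/(1-p)).
p = 0.34, 1-p = 0.66.
p/(1-p) = 0.515152.
eta = log(0.515152) = -0.6633

-0.6633


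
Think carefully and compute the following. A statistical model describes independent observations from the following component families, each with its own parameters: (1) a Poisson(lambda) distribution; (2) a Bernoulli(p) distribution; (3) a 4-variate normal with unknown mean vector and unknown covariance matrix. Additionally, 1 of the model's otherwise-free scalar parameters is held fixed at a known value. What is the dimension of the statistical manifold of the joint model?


The dimension of a statistical manifold equals the number of free
(independent) real parameters of the model. For a product of independent
blocks the parameter counts add.
- Poisson (lambda): 1.
- Bernoulli (p): 1.
- 4-variate normal: 4 (mean) + 4*5/2 = 10 (symmetric covariance) = 14.
Total = 1 + 1 + 14 = 16.
1 parameter(s) fixed at known values: 16 - 1 = 15.
Dimension = 15

15


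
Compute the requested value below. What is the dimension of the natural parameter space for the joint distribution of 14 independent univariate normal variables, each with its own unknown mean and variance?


Exponential family dimension calculation:
Each univariate normal has two natural parameters (mu/sigma^2 and -1/(2 sigma^2)).
With 14 independent components, dim = 2 * 14 = 28.

28


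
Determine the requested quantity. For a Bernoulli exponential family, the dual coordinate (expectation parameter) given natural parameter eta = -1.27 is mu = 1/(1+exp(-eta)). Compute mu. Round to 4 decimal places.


Dual coordinate (expectation parameter) for Bernoulli:
mu = 1/(1+exp(-eta)).
eta = -1.27.
exp(-eta) = exp(1.27) = 3.560853.
mu = 1/(1+3.560853) = 0.2193

0.2193


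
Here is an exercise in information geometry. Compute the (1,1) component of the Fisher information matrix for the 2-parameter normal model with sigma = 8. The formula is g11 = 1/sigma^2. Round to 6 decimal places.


For the 2-parameter normal family, the Fisher metric has:
  g11 = 1/sigma^2, g22 = 2/sigma^2.
sigma = 8, sigma^2 = 64.
g11 = 0.015625

0.015625


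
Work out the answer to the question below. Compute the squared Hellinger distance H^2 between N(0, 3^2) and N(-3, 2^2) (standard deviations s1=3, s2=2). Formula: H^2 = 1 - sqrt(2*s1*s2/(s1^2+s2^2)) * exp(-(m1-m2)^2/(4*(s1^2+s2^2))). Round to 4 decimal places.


Squared Hellinger distance for Gaussians:
H^2 = 1 - sqrt(2*s1*s2/(s1^2+s2^2)) * exp(-(m1-m2)^2/(4*(s1^2+s2^2))).
s1^2 = 9, s2^2 = 4, s1^2+s2^2 = 13.
sqrt(2*3*2/(13)) = 0.960769.
(m1-m2)^2 = (3)^2 = 9.
exp(-9/(4*13)) = exp(-0.173077) = 0.841073.
H^2 = 1 - 0.960769*0.841073 = 0.1919

0.1919


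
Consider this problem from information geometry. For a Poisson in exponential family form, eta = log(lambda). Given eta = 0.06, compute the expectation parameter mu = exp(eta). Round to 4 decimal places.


Expectation parameter for Poisson exponential family:
mu = exp(eta).
eta = 0.06.
mu = exp(0.06) = 1.0618

1.0618


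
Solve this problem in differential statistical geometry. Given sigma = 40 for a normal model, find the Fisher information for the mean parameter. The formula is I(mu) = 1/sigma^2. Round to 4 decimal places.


The Fisher information for the mean of a normal distribution is I(mu) = 1/sigma^2.
sigma = 40, so sigma^2 = 1600.
I(mu) = 1/1600 = 0.0006

0.0006


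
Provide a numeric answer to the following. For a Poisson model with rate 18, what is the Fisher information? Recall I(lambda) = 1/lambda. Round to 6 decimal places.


Fisher information for Poisson: I(lambda) = 1/lambda.
lambda = 18.
I(lambda) = 1/18 = 0.055556

0.055556


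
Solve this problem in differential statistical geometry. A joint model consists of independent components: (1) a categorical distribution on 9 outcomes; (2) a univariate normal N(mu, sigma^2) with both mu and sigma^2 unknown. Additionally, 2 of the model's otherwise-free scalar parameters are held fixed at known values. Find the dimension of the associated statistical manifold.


The dimension of a statistical manifold equals the number of free
(independent) real parameters of the model. For a product of independent
blocks the parameter counts add.
- categorical on 9 outcomes (probabilities sum to 1): 9-1 = 8.
- normal (mu, sigma^2): 2.
Total = 8 + 2 = 10.
2 parameter(s) fixed at known values: 10 - 2 = 8.
Dimension = 8

8


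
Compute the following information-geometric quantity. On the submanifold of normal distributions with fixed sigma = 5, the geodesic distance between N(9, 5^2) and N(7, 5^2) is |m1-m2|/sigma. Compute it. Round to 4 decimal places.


On the fixed-variance normal subfamily, geodesic distance = |m1-m2|/sigma.
|9 - 7| = 2.
sigma = 5.
d = 2/5 = 0.4000

0.4000


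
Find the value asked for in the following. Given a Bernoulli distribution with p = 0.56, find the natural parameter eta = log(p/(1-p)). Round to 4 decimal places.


Natural parameter for Bernoulli: eta = log(p/(1-p)).
p = 0.56, 1-p = 0.44.
p/(1-p) = 1.272727.
eta = log(1.272727) = 0.2412

0.2412


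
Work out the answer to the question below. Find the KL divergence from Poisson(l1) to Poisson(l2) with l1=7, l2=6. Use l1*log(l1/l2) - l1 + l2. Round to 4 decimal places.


KL divergence for Poisson:
KL = l1*log(l1/l2) - l1 + l2.
l1 = 7, l2 = 6.
log(7/6) = 0.154151.
l1*log(l1/l2) = 7 * 0.154151 = 1.079055.
KL = 1.079055 - 7 + 6 = 0.0791

0.0791


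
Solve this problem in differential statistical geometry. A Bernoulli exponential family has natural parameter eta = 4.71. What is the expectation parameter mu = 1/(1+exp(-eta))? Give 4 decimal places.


Dual coordinate (expectation parameter) for Bernoulli:
mu = 1/(1+exp(-eta)).
eta = 4.71.
exp(-eta) = exp(-4.71) = 0.009005.
mu = 1/(1+0.009005) = 0.9911

0.9911


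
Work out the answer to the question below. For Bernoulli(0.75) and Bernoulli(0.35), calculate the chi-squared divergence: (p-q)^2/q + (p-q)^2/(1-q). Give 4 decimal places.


Chi-squared divergence between Bernoulli distributions:
chi^2 = (p-q)^2/q + (p-q)^2/(1-q).
p = 0.75, q = 0.35, p-q = 0.4.
(p-q)^2 = 0.16.
term1 = 0.16/0.35 = 0.457143.
term2 = 0.16/0.65 = 0.246154.
chi^2 = 0.457143 + 0.246154 = 0.7033

0.7033


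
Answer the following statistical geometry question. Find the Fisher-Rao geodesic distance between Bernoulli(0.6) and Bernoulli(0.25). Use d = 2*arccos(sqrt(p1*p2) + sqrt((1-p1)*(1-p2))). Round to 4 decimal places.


Geodesic distance on Bernoulli manifold:
d(p1,p2) = 2*arccos(sqrt(p1*p2) + sqrt((1-p1)*(1-p2))).
sqrt(p1*p2) = sqrt(0.6*0.25) = 0.387298.
sqrt((1-p1)*(1-p2)) = sqrt(0.4*0.75) = 0.547723.
arg = 0.387298 + 0.547723 = 0.935021.
d = 2*arccos(0.935021) = 0.7250

0.7250


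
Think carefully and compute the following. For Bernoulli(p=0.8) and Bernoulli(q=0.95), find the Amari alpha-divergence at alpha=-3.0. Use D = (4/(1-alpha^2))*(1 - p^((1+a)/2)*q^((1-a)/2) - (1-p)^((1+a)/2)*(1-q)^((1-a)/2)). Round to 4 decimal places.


Amari alpha-divergence:
D = (4/(1-alpha^2))*(1 - p^((1+a)/2)*q^((1-a)/2) - (1-p)^((1+a)/2)*(1-q)^((1-a)/2)).
alpha = -3.0, p = 0.8, q = 0.95.
e1 = (1+alpha)/2 = -1.0, e2 = (1-alpha)/2 = 2.0.
t1 = p^e1 * q^e2 = 0.8^-1.0 * 0.95^2.0 = 1.128125.
t2 = (1-p)^e1 * (1-q)^e2 = 0.2^-1.0 * 0.05^2.0 = 0.0125.
4/(1-alpha^2) = -0.5.
D = -0.5*(1 - 1.128125 - 0.0125) = 0.0703

0.0703


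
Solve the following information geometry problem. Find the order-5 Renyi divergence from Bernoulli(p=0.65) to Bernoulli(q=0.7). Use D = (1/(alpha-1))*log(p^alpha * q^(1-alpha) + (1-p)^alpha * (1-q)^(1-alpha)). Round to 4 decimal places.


Renyi divergence of order alpha between Bernoulli distributions:
D = (1/(alpha-1))*log(p^alpha * q^(1-alpha) + (1-p)^alpha * (1-q)^(1-alpha)).
alpha = 5, p = 0.65, q = 0.7.
p^alpha * q^(1-alpha) = 0.65^5 * 0.7^-4 = 0.483253.
(1-p)^alpha * (1-q)^(1-alpha) = 0.35^5 * 0.3^-4 = 0.648418.
sum = 0.483253 + 0.648418 = 1.131671.
D = (1/4)*log(1.131671) = 0.0309

0.0309


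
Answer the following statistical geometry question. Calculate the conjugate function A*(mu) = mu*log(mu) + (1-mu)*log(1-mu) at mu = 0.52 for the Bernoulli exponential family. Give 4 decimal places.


Legendre transform for Bernoulli:
A*(mu) = mu*log(mu) + (1-mu)*log(1-mu).
mu = 0.52, 1-mu = 0.48.
mu*log(mu) = 0.52*log(0.52) = -0.340042.
(1-mu)*log(1-mu) = 0.48*log(0.48) = -0.352305.
A* = -0.340042 + -0.352305 = -0.6923

-0.6923


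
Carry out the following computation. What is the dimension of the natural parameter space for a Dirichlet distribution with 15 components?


Exponential family dimension calculation:
Dirichlet with 15 components has 15 natural parameters.

15


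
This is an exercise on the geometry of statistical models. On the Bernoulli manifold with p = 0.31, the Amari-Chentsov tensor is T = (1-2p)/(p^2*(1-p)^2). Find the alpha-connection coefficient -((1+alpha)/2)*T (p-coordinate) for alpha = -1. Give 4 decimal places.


Skewness (Amari-Chentsov) tensor: T = (1-2p)/(p^2*(1-p)^2).
p = 0.31, 1-2p = 0.38, p^2 = 0.0961, (1-p)^2 = 0.4761.
T = 0.38/(0.0961 * 0.4761) = 8.305428.
In the p-coordinate, Gamma^(alpha) = Gamma^(0) - (alpha/2)*T with Gamma^(0) = (1/2)*g'(p) = -T/2,
so Gamma^(alpha) = -((1+alpha)/2)*T.
alpha = -1, -(1+alpha)/2 = 0.0.
Gamma = 0.0 * 8.305428 = 0.0000

0.0000


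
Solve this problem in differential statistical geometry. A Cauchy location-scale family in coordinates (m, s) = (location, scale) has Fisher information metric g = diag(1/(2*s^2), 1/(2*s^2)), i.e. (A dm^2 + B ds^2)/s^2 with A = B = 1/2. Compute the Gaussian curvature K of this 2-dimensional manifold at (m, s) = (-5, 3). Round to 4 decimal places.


The metric has the form g = (A dm^2 + B ds^2)/s^2 with A = 1/2, B = 1/2.
Substitute u = sqrt(A/B)*m: g = B*(du^2 + ds^2)/s^2, i.e. B times the
Poincare upper half-plane metric, which has constant Gaussian curvature -1.
Scaling a 2D metric by a constant c divides the Gaussian curvature by c,
so K = -1/B = -1/(1/2) = -2.0000 everywhere (the point (m, s) = (-5, 3) is irrelevant:
the curvature is constant).
The requested Gaussian curvature is K = -2.0000.

-2.0000


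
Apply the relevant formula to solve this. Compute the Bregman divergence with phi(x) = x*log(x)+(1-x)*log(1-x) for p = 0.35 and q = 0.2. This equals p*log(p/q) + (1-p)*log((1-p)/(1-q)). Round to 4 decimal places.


Bregman divergence with negative entropy generator:
D = p*log(p/q) + (1-p)*log((1-p)/(1-q)).
p = 0.35, q = 0.2.
p*log(p/q) = 0.35*log(0.35/0.2) = 0.195866.
(1-p)*log((1-p)/(1-q)) = 0.65*log(0.65/0.8) = -0.134966.
D = 0.195866 + -0.134966 = 0.0609

0.0609


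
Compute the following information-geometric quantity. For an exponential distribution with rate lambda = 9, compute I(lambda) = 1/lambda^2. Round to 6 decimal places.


Fisher information for exponential: I(lambda) = 1/lambda^2.
lambda = 9, lambda^2 = 81.
I = 1/81 = 0.012346

0.012346


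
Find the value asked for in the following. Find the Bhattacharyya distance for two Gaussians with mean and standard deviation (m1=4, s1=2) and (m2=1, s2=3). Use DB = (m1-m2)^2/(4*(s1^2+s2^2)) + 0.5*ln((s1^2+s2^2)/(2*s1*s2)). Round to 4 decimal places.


Bhattacharyya distance between two Gaussians:
DB = (m1-m2)^2/(4*(s1^2+s2^2)) + (1/2)*ln((s1^2+s2^2)/(2*s1*s2)).
(m1-m2)^2 = (3)^2 = 9.
s1^2+s2^2 = 4 + 9 = 13.
term1 = 9/52 = 0.173077.
term2 = 0.5*ln(13/12.0) = 0.040021.
DB = 0.173077 + 0.040021 = 0.2131

0.2131


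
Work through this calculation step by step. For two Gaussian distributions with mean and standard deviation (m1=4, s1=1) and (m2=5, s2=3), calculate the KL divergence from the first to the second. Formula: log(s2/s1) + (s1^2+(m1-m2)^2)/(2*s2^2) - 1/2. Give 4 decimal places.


KL divergence between normal distributions:
KL = log(s2/s1) + (s1^2 + (m1-m2)^2)/(2*s2^2) - 1/2.
log(3/1) = 1.098612.
(1^2 + (4-5)^2)/(2*3^2) = (1 + 1)/18 = 0.111111.
KL = 1.098612 + 0.111111 - 0.5 = 0.7097

0.7097


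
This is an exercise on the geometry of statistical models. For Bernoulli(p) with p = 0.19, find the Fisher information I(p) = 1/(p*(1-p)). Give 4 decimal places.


For Bernoulli(p), Fisher information is I(p) = 1/(p*(1-p)).
p = 0.19, 1-p = 0.81.
p*(1-p) = 0.1539.
I(p) = 1/0.1539 = 6.4977

6.4977
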